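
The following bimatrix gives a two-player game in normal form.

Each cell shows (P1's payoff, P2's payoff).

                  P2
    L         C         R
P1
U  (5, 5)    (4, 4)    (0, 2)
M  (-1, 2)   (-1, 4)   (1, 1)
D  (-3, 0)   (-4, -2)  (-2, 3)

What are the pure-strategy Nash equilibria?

P1 against L: payoffs 5, -1, -3 → best response U.
P1 against C: payoffs 4, -1, -4 → best response U.
P1 against R: payoffs 0, 1, -2 → best response M.
P2 against U: payoffs 5, 4, 2 → best response L.
P2 against M: payoffs 2, 4, 1 → best response C.
P2 against D: payoffs 0, -2, 3 → best response R.
Mutual best responses: (U, L).

The unique pure-strategy Nash equilibrium is (U, L).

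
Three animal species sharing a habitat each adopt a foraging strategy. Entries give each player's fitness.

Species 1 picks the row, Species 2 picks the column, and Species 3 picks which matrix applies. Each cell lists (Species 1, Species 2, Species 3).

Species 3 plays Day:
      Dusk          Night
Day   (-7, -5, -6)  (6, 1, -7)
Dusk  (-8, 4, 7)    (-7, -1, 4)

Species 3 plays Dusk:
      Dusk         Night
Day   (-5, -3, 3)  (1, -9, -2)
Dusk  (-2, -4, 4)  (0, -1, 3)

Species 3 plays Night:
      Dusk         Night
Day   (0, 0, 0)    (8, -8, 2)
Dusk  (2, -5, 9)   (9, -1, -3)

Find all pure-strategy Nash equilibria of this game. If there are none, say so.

There is no pure-strategy Nash equilibrium.

(Day, Dusk, Day): Species 2 can switch to Night (-5 → 1). Not NE.
(Day, Dusk, Dusk): Species 1 can switch to Dusk (-5 → -2). Not NE.
(Day, Dusk, Night): Species 1 can switch to Dusk (0 → 2). Not NE.
(Day, Night, Day): Species 3 can switch to Dusk (-7 → -2). Not NE.
(Day, Night, Dusk): Species 2 can switch to Dusk (-9 → -3). Not NE.
(Day, Night, Night): Species 1 can switch to Dusk (8 → 9). Not NE.
(Dusk, Dusk, Day): Species 1 can switch to Day (-8 → -7). Not NE.
(Dusk, Dusk, Dusk): Species 2 can switch to Night (-4 → -1). Not NE.
(The remaining 4 profiles each have a profitable deviation by the same check.)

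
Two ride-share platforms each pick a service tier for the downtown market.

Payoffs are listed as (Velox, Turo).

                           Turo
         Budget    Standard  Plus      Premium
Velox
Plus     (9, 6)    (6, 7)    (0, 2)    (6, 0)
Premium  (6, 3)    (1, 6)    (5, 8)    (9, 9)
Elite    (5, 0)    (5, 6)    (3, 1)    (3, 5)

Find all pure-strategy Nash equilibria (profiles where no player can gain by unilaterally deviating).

Pure-strategy Nash equilibria: (Plus, Standard), (Premium, Premium)

For each player, find the best response to each opponent profile; mutual best responses are the pure NE.
Velox against Budget: payoffs 9, 6, 5 → best response Plus.
Velox against Standard: payoffs 6, 1, 5 → best response Plus.
Velox against Plus: payoffs 0, 5, 3 → best response Premium.
Velox against Premium: payoffs 6, 9, 3 → best response Premium.
Turo against Plus: payoffs 6, 7, 2, 0 → best response Standard.
Turo against Premium: payoffs 3, 6, 8, 9 → best response Premium.
Turo against Elite: payoffs 0, 6, 1, 5 → best response Standard.
Mutual best responses: (Plus, Standard); (Premium, Premium).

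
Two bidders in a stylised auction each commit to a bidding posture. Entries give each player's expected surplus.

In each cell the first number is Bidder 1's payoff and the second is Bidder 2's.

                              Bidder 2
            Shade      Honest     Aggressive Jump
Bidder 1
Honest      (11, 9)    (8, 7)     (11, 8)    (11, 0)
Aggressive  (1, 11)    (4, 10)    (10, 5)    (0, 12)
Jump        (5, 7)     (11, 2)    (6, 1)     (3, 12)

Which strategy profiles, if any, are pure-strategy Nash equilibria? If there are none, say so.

Bidder 1 against Shade: payoffs 11, 1, 5 → best response Honest.
Bidder 1 against Honest: payoffs 8, 4, 11 → best response Jump.
Bidder 1 against Aggressive: payoffs 11, 10, 6 → best response Honest.
Bidder 1 against Jump: payoffs 11, 0, 3 → best response Honest.
Bidder 2 against Honest: payoffs 9, 7, 8, 0 → best response Shade.
Bidder 2 against Aggressive: payoffs 11, 10, 5, 12 → best response Jump.
Bidder 2 against Jump: payoffs 7, 2, 1, 12 → best response Jump.
Mutual best responses: (Honest, Shade).

Pure NE: (Honest, Shade)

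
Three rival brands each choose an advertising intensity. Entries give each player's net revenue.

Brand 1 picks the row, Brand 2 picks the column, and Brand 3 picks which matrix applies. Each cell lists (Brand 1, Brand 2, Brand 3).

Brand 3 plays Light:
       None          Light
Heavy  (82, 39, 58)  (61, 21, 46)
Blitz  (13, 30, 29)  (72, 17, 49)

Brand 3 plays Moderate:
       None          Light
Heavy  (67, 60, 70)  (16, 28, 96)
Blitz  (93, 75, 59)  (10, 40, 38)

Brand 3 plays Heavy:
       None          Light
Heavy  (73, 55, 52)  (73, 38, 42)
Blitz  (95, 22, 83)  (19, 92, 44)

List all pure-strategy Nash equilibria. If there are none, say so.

none

Check each profile: it is a Nash equilibrium iff no player can strictly gain by switching unilaterally.
(Heavy, None, Light): Brand 3 can switch to Moderate (58 → 70). Not NE.
(Heavy, None, Moderate): Brand 1 can switch to Blitz (67 → 93). Not NE.
(Heavy, None, Heavy): Brand 1 can switch to Blitz (73 → 95). Not NE.
(Heavy, Light, Light): Brand 1 can switch to Blitz (61 → 72). Not NE.
(Heavy, Light, Moderate): Brand 2 can switch to None (28 → 60). Not NE.
(Heavy, Light, Heavy): Brand 2 can switch to None (38 → 55). Not NE.
(Blitz, None, Light): Brand 1 can switch to Heavy (13 → 82). Not NE.
(Blitz, None, Moderate): Brand 3 can switch to Heavy (59 → 83). Not NE.
(Blitz, None, Heavy): Brand 2 can switch to Light (22 → 92). Not NE.
(Blitz, Light, Light): Brand 2 can switch to None (17 → 30). Not NE.
(The remaining 2 profiles each have a profitable deviation by the same check.)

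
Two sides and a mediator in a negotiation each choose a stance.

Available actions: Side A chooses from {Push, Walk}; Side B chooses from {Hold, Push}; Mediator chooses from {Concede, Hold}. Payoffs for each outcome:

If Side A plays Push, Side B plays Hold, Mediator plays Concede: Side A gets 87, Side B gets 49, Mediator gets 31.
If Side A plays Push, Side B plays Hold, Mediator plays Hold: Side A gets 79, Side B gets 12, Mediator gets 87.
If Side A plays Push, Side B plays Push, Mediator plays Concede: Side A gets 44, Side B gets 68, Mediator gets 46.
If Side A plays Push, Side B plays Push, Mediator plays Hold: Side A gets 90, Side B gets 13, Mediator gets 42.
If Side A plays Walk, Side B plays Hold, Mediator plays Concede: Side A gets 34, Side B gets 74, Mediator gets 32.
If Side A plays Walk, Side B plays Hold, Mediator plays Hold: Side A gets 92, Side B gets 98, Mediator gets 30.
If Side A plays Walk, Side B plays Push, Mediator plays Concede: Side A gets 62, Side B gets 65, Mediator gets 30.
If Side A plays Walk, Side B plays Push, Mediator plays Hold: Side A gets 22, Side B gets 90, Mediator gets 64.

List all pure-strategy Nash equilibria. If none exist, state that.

This game has no pure Nash equilibrium.

(Push, Hold, Concede): Side B can switch to Push (49 → 68). Not NE.
(Push, Hold, Hold): Side A can switch to Walk (79 → 92). Not NE.
(Push, Push, Concede): Side A can switch to Walk (44 → 62). Not NE.
(Push, Push, Hold): Mediator can switch to Concede (42 → 46). Not NE.
(Walk, Hold, Concede): Side A can switch to Push (34 → 87). Not NE.
(Walk, Hold, Hold): Mediator can switch to Concede (30 → 32). Not NE.
(Walk, Push, Concede): Side B can switch to Hold (65 → 74). Not NE.
(Walk, Push, Hold): Side A can switch to Push (22 → 90). Not NE.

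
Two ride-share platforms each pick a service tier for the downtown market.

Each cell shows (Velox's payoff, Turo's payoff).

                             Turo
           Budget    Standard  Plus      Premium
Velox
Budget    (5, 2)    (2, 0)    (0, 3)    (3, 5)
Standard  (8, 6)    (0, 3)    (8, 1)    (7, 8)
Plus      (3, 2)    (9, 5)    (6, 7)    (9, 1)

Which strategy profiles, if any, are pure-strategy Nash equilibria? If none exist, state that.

none

For each player, find the best response to each opponent profile; mutual best responses are the pure NE.
Velox against Budget: payoffs 5, 8, 3 → best response Standard.
Velox against Standard: payoffs 2, 0, 9 → best response Plus.
Velox against Plus: payoffs 0, 8, 6 → best response Standard.
Velox against Premium: payoffs 3, 7, 9 → best response Plus.
Turo against Budget: payoffs 2, 0, 3, 5 → best response Premium.
Turo against Standard: payoffs 6, 3, 1, 8 → best response Premium.
Turo against Plus: payoffs 2, 5, 7, 1 → best response Plus.
No profile is a mutual best response for all players.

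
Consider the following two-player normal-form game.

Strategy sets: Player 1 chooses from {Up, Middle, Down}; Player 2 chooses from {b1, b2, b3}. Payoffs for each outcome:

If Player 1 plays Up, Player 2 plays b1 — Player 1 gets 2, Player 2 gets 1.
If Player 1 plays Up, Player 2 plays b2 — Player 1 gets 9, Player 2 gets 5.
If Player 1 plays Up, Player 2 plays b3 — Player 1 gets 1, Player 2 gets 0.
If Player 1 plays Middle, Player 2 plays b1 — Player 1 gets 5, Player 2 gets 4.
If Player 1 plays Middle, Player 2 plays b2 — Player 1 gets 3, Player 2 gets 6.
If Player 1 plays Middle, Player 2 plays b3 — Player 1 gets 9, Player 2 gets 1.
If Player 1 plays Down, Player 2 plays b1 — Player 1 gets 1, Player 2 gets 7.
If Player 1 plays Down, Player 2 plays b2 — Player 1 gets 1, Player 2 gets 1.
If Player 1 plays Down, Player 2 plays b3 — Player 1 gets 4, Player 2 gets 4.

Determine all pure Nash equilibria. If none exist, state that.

Player 1 against b1: payoffs 2, 5, 1 → best response Middle.
Player 1 against b2: payoffs 9, 3, 1 → best response Up.
Player 1 against b3: payoffs 1, 9, 4 → best response Middle.
Player 2 against Up: payoffs 1, 5, 0 → best response b2.
Player 2 against Middle: payoffs 4, 6, 1 → best response b2.
Player 2 against Down: payoffs 7, 1, 4 → best response b1.
Mutual best responses: (Up, b2).

The unique pure-strategy Nash equilibrium is (Up, b2).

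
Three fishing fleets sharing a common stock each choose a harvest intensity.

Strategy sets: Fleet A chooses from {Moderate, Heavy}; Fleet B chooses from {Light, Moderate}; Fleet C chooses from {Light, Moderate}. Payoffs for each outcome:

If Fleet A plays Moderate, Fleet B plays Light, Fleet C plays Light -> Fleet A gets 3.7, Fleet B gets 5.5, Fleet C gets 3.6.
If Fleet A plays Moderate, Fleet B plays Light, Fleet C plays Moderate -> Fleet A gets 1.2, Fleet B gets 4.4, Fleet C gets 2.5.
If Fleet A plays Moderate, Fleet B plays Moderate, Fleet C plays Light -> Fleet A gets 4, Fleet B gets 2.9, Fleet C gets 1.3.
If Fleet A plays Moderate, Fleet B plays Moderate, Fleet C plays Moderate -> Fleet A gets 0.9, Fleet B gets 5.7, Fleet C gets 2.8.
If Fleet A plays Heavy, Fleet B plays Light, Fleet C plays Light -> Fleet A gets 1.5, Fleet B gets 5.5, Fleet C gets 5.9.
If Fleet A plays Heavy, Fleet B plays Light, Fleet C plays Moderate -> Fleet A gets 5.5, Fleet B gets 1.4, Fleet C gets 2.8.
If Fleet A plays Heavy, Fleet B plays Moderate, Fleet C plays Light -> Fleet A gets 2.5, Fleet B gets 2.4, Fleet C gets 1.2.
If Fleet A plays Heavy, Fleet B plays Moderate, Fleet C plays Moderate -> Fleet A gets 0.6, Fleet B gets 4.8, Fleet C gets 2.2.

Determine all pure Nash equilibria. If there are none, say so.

Pure-strategy Nash equilibria: (Moderate, Light, Light) and (Moderate, Moderate, Moderate)

(Moderate, Light, Light): Fleet A gets 3.7, best alternative 1.5; Fleet B gets 5.5, best alternative 2.9; Fleet C gets 3.6, best alternative 2.5. No profitable deviation — NE.
(Moderate, Light, Moderate): Fleet A can switch to Heavy (1.2 → 5.5). Not NE.
(Moderate, Moderate, Light): Fleet B can switch to Light (2.9 → 5.5). Not NE.
(Moderate, Moderate, Moderate): Fleet A gets 0.9, best alternative 0.6; Fleet B gets 5.7, best alternative 4.4; Fleet C gets 2.8, best alternative 1.3. No profitable deviation — NE.
(Heavy, Light, Light): Fleet A can switch to Moderate (1.5 → 3.7). Not NE.
(Heavy, Light, Moderate): Fleet B can switch to Moderate (1.4 → 4.8). Not NE.
(Heavy, Moderate, Light): Fleet A can switch to Moderate (2.5 → 4). Not NE.
(Heavy, Moderate, Moderate): Fleet A can switch to Moderate (0.6 → 0.9). Not NE.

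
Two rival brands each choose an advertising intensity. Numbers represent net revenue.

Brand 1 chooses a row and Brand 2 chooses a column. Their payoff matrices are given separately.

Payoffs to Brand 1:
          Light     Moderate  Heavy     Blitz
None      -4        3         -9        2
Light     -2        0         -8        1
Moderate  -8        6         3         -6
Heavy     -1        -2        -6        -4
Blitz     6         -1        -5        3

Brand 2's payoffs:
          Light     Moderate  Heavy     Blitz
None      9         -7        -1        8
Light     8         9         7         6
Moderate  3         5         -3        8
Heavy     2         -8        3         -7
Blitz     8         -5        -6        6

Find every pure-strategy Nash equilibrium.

(None, Light): Brand 1 can switch to Light (-4 → -2). Not NE.
(None, Moderate): Brand 1 can switch to Moderate (3 → 6). Not NE.
(None, Heavy): Brand 1 can switch to Light (-9 → -8). Not NE.
(None, Blitz): Brand 1 can switch to Blitz (2 → 3). Not NE.
(Light, Light): Brand 1 can switch to Heavy (-2 → -1). Not NE.
(Light, Moderate): Brand 1 can switch to None (0 → 3). Not NE.
(Blitz, Light): Brand 1 gets 6, best alternative -1; Brand 2 gets 8, best alternative 6. No profitable deviation — NE.
(The remaining 13 profiles each have a profitable deviation by the same check.)

Pure NE: (Blitz, Light)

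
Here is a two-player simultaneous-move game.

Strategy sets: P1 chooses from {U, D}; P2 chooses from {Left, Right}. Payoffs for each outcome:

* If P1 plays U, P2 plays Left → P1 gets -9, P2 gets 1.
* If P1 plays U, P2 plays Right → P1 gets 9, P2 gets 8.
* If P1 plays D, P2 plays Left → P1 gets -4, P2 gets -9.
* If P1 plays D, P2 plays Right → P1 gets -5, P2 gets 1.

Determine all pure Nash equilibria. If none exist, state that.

P1 against Left: payoffs -9, -4 → best response D.
P1 against Right: payoffs 9, -5 → best response U.
P2 against U: payoffs 1, 8 → best response Right.
P2 against D: payoffs -9, 1 → best response Right.
Mutual best responses: (U, Right).

The unique pure-strategy Nash equilibrium is (U, Right).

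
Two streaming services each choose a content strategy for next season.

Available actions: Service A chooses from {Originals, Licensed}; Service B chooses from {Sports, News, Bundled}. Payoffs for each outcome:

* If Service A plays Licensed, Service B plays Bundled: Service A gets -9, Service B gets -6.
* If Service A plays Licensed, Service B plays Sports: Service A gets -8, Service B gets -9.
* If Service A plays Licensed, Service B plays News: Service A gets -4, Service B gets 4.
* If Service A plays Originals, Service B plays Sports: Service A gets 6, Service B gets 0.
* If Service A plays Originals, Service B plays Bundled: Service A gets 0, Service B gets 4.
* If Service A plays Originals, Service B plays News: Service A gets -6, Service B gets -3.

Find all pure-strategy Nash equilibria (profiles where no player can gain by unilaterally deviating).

The pure Nash equilibria are (Originals, Bundled), (Licensed, News).

(Originals, Sports): Service B can switch to Bundled (0 → 4). Not NE.
(Originals, News): Service A can switch to Licensed (-6 → -4). Not NE.
(Originals, Bundled): Service A gets 0, best alternative -9; Service B gets 4, best alternative 0. No profitable deviation — NE.
(Licensed, Sports): Service A can switch to Originals (-8 → 6). Not NE.
(Licensed, News): Service A gets -4, best alternative -6; Service B gets 4, best alternative -6. No profitable deviation — NE.
(Licensed, Bundled): Service A can switch to Originals (-9 → 0). Not NE.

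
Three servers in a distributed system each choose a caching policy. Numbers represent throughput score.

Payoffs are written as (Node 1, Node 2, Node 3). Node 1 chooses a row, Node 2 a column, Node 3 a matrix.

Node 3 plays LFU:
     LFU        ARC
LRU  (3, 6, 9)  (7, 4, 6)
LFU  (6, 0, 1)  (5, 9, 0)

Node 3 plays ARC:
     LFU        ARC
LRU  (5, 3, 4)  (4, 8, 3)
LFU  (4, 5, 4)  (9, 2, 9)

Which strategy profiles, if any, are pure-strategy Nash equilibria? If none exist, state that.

Mark each player's best response to every combination of opponents' strategies; a profile where every player is best-responding is a pure Nash equilibrium.
Node 1 against (LFU, LFU): payoffs 3, 6 → best response LFU.
Node 1 against (LFU, ARC): payoffs 5, 4 → best response LRU.
Node 1 against (ARC, LFU): payoffs 7, 5 → best response LRU.
Node 1 against (ARC, ARC): payoffs 4, 9 → best response LFU.
Node 2 against (LRU, LFU): payoffs 6, 4 → best response LFU.
Node 2 against (LRU, ARC): payoffs 3, 8 → best response ARC.
Node 2 against (LFU, LFU): payoffs 0, 9 → best response ARC.
Node 2 against (LFU, ARC): payoffs 5, 2 → best response LFU.
Node 3 against (LRU, LFU): payoffs 9, 4 → best response LFU.
Node 3 against (LRU, ARC): payoffs 6, 3 → best response LFU.
Node 3 against (LFU, LFU): payoffs 1, 4 → best response ARC.
Node 3 against (LFU, ARC): payoffs 0, 9 → best response ARC.
No profile is a mutual best response for all players.

none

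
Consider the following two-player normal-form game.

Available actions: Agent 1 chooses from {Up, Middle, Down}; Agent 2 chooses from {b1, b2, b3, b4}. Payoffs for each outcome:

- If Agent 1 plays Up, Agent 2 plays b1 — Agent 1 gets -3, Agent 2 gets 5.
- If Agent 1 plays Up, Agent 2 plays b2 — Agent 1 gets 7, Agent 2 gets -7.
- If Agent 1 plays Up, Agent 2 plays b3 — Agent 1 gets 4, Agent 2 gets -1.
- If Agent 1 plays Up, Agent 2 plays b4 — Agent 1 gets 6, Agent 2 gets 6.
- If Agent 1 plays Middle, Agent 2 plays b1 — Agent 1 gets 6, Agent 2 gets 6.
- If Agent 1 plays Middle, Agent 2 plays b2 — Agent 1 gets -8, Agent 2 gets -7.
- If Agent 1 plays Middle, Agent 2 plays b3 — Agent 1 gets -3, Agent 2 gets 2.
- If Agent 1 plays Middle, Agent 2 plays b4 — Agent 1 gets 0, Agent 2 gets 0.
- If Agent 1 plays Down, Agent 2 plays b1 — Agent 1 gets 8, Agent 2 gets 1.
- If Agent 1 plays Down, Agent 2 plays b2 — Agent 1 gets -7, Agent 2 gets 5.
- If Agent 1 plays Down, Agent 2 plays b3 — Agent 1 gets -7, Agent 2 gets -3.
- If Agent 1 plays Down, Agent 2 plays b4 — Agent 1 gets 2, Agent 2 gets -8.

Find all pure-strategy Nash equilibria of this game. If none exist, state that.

Check each profile: it is a Nash equilibrium iff no player can strictly gain by switching unilaterally.
(Up, b1): Agent 1 can switch to Middle (-3 → 6). Not NE.
(Up, b2): Agent 2 can switch to b1 (-7 → 5). Not NE.
(Up, b3): Agent 2 can switch to b1 (-1 → 5). Not NE.
(Up, b4): Agent 1 gets 6, best alternative 2; Agent 2 gets 6, best alternative 5. No profitable deviation — NE.
(Middle, b1): Agent 1 can switch to Down (6 → 8). Not NE.
(Middle, b2): Agent 1 can switch to Up (-8 → 7). Not NE.
(Middle, b3): Agent 1 can switch to Up (-3 → 4). Not NE.
(The remaining 5 profiles each have a profitable deviation by the same check.)

(Up, b4)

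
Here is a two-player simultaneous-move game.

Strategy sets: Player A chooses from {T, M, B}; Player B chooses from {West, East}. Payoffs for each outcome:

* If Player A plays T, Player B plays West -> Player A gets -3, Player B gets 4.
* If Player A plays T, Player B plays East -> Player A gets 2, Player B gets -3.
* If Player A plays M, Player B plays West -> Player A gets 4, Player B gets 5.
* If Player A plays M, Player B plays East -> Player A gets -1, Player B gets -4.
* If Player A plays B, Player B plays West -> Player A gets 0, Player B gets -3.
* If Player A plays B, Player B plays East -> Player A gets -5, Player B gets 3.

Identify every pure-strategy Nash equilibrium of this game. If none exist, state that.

Player A against West: payoffs -3, 4, 0 → best response M.
Player A against East: payoffs 2, -1, -5 → best response T.
Player B against T: payoffs 4, -3 → best response West.
Player B against M: payoffs 5, -4 → best response West.
Player B against B: payoffs -3, 3 → best response East.
Mutual best responses: (M, West).

Pure NE: (M, West)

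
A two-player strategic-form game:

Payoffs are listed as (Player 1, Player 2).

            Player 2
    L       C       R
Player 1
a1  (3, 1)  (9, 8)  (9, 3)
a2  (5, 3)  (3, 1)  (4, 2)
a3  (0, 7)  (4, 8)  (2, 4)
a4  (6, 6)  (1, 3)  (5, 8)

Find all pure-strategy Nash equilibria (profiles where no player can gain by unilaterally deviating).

For each strategy profile, look for a profitable unilateral deviation.
(a1, L): Player 1 can switch to a2 (3 → 5). Not NE.
(a1, C): Player 1 gets 9, best alternative 4; Player 2 gets 8, best alternative 3. No profitable deviation — NE.
(a1, R): Player 2 can switch to C (3 → 8). Not NE.
(a2, L): Player 1 can switch to a4 (5 → 6). Not NE.
(a2, C): Player 1 can switch to a1 (3 → 9). Not NE.
(a2, R): Player 1 can switch to a1 (4 → 9). Not NE.
(a3, L): Player 1 can switch to a1 (0 → 3). Not NE.
(The remaining 5 profiles each have a profitable deviation by the same check.)

(a1, C)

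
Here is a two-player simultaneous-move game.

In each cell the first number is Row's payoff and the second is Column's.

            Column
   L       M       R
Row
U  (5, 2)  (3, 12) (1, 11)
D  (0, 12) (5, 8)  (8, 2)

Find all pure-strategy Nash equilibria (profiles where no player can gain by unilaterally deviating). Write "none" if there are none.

Row against L: payoffs 5, 0 → best response U.
Row against M: payoffs 3, 5 → best response D.
Row against R: payoffs 1, 8 → best response D.
Column against U: payoffs 2, 12, 11 → best response M.
Column against D: payoffs 12, 8, 2 → best response L.
No profile is a mutual best response for all players.

This game has no pure Nash equilibrium.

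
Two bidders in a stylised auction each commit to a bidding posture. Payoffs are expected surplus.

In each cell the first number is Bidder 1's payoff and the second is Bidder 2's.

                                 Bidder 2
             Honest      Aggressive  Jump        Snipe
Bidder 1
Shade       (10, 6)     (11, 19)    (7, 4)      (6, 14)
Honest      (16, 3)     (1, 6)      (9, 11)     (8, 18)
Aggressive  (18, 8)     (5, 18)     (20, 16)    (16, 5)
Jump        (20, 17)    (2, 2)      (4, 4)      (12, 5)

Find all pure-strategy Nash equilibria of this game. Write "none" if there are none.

Check each profile: it is a Nash equilibrium iff no player can strictly gain by switching unilaterally.
(Shade, Honest): Bidder 1 can switch to Honest (10 → 16). Not NE.
(Shade, Aggressive): Bidder 1 gets 11, best alternative 5; Bidder 2 gets 19, best alternative 14. No profitable deviation — NE.
(Shade, Jump): Bidder 1 can switch to Honest (7 → 9). Not NE.
(Shade, Snipe): Bidder 1 can switch to Honest (6 → 8). Not NE.
(Honest, Honest): Bidder 1 can switch to Aggressive (16 → 18). Not NE.
(Honest, Aggressive): Bidder 1 can switch to Shade (1 → 11). Not NE.
(Honest, Jump): Bidder 1 can switch to Aggressive (9 → 20). Not NE.
(Jump, Honest): Bidder 1 gets 20, best alternative 18; Bidder 2 gets 17, best alternative 5. No profitable deviation — NE.
(The remaining 8 profiles each have a profitable deviation by the same check.)

(Shade, Aggressive) and (Jump, Honest)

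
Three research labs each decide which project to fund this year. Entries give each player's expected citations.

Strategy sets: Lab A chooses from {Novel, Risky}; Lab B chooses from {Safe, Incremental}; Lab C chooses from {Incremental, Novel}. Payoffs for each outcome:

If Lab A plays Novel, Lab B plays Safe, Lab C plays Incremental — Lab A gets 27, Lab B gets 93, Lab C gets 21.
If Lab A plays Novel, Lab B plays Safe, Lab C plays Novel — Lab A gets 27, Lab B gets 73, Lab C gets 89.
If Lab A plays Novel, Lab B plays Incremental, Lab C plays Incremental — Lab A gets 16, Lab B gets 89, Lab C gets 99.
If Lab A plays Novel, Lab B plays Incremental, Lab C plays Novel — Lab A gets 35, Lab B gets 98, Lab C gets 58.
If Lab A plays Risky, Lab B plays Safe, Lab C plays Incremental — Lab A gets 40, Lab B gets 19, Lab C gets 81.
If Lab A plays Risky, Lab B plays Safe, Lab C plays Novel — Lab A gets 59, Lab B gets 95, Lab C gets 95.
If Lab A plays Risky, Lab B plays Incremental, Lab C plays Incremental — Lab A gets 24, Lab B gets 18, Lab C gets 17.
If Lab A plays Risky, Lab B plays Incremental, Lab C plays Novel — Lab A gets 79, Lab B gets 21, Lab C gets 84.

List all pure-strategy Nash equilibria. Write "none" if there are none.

Mark each player's best response to every combination of opponents' strategies; a profile where every player is best-responding is a pure Nash equilibrium.
Lab A against (Safe, Incremental): payoffs 27, 40 → best response Risky.
Lab A against (Safe, Novel): payoffs 27, 59 → best response Risky.
Lab A against (Incremental, Incremental): payoffs 16, 24 → best response Risky.
Lab A against (Incremental, Novel): payoffs 35, 79 → best response Risky.
Lab B against (Novel, Incremental): payoffs 93, 89 → best response Safe.
Lab B against (Novel, Novel): payoffs 73, 98 → best response Incremental.
Lab B against (Risky, Incremental): payoffs 19, 18 → best response Safe.
Lab B against (Risky, Novel): payoffs 95, 21 → best response Safe.
Lab C against (Novel, Safe): payoffs 21, 89 → best response Novel.
Lab C against (Novel, Incremental): payoffs 99, 58 → best response Incremental.
Lab C against (Risky, Safe): payoffs 81, 95 → best response Novel.
Lab C against (Risky, Incremental): payoffs 17, 84 → best response Novel.
Mutual best responses: (Risky, Safe, Novel).

Pure NE: (Risky, Safe, Novel)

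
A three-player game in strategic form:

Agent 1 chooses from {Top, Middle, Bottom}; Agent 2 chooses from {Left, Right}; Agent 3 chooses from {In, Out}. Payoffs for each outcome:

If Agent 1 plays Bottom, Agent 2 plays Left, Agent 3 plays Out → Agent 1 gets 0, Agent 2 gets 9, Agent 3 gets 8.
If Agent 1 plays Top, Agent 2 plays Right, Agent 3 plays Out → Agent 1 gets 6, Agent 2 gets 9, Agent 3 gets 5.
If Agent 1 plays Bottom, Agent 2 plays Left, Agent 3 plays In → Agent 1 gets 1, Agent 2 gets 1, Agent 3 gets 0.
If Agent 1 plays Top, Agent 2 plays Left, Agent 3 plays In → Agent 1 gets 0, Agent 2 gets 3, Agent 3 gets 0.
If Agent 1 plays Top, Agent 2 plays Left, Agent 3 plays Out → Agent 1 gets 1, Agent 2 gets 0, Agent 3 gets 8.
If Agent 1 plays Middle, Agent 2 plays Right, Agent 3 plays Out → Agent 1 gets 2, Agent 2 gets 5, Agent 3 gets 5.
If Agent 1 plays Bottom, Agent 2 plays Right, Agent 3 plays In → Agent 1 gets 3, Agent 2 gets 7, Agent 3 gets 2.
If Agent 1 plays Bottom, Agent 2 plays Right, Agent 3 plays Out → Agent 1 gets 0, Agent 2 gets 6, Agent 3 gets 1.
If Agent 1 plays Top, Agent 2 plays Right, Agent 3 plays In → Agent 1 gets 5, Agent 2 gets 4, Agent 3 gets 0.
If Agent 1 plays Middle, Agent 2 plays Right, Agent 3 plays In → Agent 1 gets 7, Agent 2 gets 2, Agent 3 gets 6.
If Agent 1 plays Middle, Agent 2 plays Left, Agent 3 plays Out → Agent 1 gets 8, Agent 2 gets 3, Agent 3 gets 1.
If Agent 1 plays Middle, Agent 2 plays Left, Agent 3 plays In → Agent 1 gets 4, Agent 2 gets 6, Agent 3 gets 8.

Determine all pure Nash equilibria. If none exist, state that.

(Top, Left, In): Agent 1 can switch to Middle (0 → 4). Not NE.
(Top, Left, Out): Agent 1 can switch to Middle (1 → 8). Not NE.
(Top, Right, In): Agent 1 can switch to Middle (5 → 7). Not NE.
(Top, Right, Out): Agent 1 gets 6, best alternative 2; Agent 2 gets 9, best alternative 0; Agent 3 gets 5, best alternative 0. No profitable deviation — NE.
(Middle, Left, In): Agent 1 gets 4, best alternative 1; Agent 2 gets 6, best alternative 2; Agent 3 gets 8, best alternative 1. No profitable deviation — NE.
(Middle, Left, Out): Agent 2 can switch to Right (3 → 5). Not NE.
(Middle, Right, In): Agent 2 can switch to Left (2 → 6). Not NE.
(Middle, Right, Out): Agent 1 can switch to Top (2 → 6). Not NE.
(Bottom, Left, In): Agent 1 can switch to Middle (1 → 4). Not NE.
(Bottom, Left, Out): Agent 1 can switch to Top (0 → 1). Not NE.
(Bottom, Right, In): Agent 1 can switch to Top (3 → 5). Not NE.
(Bottom, Right, Out): Agent 1 can switch to Top (0 → 6). Not NE.

The pure Nash equilibria are (Top, Right, Out) and (Middle, Left, In).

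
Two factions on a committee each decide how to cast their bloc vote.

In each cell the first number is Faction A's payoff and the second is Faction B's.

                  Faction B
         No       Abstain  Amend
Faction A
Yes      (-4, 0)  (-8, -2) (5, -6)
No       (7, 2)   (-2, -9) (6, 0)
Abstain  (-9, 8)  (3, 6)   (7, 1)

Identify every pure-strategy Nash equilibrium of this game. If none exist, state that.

(No, No)

(Yes, No): Faction A can switch to No (-4 → 7). Not NE.
(Yes, Abstain): Faction A can switch to No (-8 → -2). Not NE.
(Yes, Amend): Faction A can switch to No (5 → 6). Not NE.
(No, No): Faction A gets 7, best alternative -4; Faction B gets 2, best alternative 0. No profitable deviation — NE.
(No, Abstain): Faction A can switch to Abstain (-2 → 3). Not NE.
(No, Amend): Faction A can switch to Abstain (6 → 7). Not NE.
(Abstain, No): Faction A can switch to Yes (-9 → -4). Not NE.
(Abstain, Abstain): Faction B can switch to No (6 → 8). Not NE.
(Abstain, Amend): Faction B can switch to No (1 → 8). Not NE.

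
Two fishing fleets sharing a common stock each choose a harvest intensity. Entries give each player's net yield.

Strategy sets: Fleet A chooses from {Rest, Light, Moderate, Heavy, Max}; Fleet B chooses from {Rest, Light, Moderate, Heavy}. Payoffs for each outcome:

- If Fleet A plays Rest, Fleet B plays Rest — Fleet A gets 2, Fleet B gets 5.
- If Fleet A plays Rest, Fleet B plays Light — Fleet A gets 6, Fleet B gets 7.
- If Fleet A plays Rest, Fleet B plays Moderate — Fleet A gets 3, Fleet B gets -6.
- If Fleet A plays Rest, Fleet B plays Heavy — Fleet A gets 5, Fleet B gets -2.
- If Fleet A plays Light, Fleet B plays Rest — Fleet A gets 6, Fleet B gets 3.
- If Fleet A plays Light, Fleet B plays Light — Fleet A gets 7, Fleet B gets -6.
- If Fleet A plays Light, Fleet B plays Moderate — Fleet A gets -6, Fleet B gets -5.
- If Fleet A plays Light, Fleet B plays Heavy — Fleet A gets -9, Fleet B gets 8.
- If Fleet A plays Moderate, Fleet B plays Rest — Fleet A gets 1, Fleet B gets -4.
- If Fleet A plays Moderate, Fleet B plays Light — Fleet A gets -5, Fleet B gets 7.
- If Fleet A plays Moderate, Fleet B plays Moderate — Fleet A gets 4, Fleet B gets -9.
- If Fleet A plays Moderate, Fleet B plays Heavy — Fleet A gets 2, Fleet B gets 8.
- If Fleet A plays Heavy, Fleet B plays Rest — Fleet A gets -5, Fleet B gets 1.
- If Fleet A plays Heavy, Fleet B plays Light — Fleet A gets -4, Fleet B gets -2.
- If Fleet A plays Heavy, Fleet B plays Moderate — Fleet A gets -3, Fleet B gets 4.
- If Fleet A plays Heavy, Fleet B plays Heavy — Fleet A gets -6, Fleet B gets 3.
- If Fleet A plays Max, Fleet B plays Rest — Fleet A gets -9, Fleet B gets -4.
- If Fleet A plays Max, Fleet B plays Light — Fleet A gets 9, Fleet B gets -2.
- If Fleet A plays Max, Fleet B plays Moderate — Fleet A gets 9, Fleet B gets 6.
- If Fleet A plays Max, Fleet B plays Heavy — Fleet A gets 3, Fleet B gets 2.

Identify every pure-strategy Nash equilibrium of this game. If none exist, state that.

(Rest, Rest): Fleet A can switch to Light (2 → 6). Not NE.
(Rest, Light): Fleet A can switch to Light (6 → 7). Not NE.
(Rest, Moderate): Fleet A can switch to Moderate (3 → 4). Not NE.
(Rest, Heavy): Fleet B can switch to Rest (-2 → 5). Not NE.
(Light, Rest): Fleet B can switch to Heavy (3 → 8). Not NE.
(Light, Light): Fleet A can switch to Max (7 → 9). Not NE.
(Light, Moderate): Fleet A can switch to Rest (-6 → 3). Not NE.
(Light, Heavy): Fleet A can switch to Rest (-9 → 5). Not NE.
(Moderate, Rest): Fleet A can switch to Rest (1 → 2). Not NE.
(Moderate, Light): Fleet A can switch to Rest (-5 → 6). Not NE.
(Moderate, Moderate): Fleet A can switch to Max (4 → 9). Not NE.
(Moderate, Heavy): Fleet A can switch to Rest (2 → 5). Not NE.
(Max, Moderate): Fleet A gets 9, best alternative 4; Fleet B gets 6, best alternative 2. No profitable deviation — NE.
(The remaining 7 profiles each have a profitable deviation by the same check.)

The unique pure-strategy Nash equilibrium is (Max, Moderate).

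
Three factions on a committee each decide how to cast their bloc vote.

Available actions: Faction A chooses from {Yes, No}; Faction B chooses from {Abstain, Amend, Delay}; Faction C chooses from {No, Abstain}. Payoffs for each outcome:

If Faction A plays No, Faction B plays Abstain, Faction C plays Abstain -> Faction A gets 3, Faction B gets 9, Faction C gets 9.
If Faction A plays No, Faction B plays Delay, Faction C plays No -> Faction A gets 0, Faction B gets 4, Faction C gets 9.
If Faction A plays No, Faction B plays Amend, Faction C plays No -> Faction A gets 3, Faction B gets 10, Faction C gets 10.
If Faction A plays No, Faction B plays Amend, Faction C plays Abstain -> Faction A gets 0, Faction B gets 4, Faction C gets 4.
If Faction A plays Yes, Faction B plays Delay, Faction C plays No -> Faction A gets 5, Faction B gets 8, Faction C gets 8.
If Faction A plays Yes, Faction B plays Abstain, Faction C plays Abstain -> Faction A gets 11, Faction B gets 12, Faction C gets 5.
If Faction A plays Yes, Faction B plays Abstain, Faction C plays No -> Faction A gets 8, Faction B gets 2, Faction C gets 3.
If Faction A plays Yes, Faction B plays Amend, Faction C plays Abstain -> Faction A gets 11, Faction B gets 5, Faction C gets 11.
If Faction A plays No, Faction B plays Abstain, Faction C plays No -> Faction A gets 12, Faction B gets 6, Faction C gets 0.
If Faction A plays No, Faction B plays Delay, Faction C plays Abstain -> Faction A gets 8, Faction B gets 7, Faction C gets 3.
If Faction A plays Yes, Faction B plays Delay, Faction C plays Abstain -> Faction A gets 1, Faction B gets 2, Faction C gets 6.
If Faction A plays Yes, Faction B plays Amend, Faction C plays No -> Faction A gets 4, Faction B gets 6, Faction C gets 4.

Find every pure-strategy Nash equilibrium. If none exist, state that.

(Yes, Abstain, No): Faction A can switch to No (8 → 12). Not NE.
(Yes, Abstain, Abstain): Faction A gets 11, best alternative 3; Faction B gets 12, best alternative 5; Faction C gets 5, best alternative 3. No profitable deviation — NE.
(Yes, Amend, No): Faction B can switch to Delay (6 → 8). Not NE.
(Yes, Amend, Abstain): Faction B can switch to Abstain (5 → 12). Not NE.
(Yes, Delay, No): Faction A gets 5, best alternative 0; Faction B gets 8, best alternative 6; Faction C gets 8, best alternative 6. No profitable deviation — NE.
(Yes, Delay, Abstain): Faction A can switch to No (1 → 8). Not NE.
(No, Abstain, No): Faction B can switch to Amend (6 → 10). Not NE.
(No, Abstain, Abstain): Faction A can switch to Yes (3 → 11). Not NE.
(The remaining 4 profiles each have a profitable deviation by the same check.)

(Yes, Abstain, Abstain), (Yes, Delay, No)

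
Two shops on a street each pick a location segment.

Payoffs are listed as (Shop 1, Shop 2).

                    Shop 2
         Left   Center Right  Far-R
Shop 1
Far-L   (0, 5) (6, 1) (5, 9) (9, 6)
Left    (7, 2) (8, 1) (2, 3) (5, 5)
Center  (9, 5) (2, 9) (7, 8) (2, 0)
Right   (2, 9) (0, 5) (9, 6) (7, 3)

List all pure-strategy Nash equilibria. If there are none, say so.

There is no pure-strategy Nash equilibrium.

Shop 1 against Left: payoffs 0, 7, 9, 2 → best response Center.
Shop 1 against Center: payoffs 6, 8, 2, 0 → best response Left.
Shop 1 against Right: payoffs 5, 2, 7, 9 → best response Right.
Shop 1 against Far-R: payoffs 9, 5, 2, 7 → best response Far-L.
Shop 2 against Far-L: payoffs 5, 1, 9, 6 → best response Right.
Shop 2 against Left: payoffs 2, 1, 3, 5 → best response Far-R.
Shop 2 against Center: payoffs 5, 9, 8, 0 → best response Center.
Shop 2 against Right: payoffs 9, 5, 6, 3 → best response Left.
No profile is a mutual best response for all players.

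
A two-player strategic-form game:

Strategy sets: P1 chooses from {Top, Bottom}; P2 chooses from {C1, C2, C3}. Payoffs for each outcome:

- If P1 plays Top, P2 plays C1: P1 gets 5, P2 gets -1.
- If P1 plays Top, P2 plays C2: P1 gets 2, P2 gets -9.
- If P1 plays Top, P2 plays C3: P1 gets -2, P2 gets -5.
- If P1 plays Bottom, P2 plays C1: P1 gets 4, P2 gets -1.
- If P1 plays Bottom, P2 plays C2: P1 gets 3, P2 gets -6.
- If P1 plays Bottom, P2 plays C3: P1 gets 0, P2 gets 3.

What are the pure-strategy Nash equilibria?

The pure Nash equilibria are (Top, C1), (Bottom, C3).

(Top, C1): P1 gets 5, best alternative 4; P2 gets -1, best alternative -5. No profitable deviation — NE.
(Top, C2): P1 can switch to Bottom (2 → 3). Not NE.
(Top, C3): P1 can switch to Bottom (-2 → 0). Not NE.
(Bottom, C1): P1 can switch to Top (4 → 5). Not NE.
(Bottom, C2): P2 can switch to C1 (-6 → -1). Not NE.
(Bottom, C3): P1 gets 0, best alternative -2; P2 gets 3, best alternative -1. No profitable deviation — NE.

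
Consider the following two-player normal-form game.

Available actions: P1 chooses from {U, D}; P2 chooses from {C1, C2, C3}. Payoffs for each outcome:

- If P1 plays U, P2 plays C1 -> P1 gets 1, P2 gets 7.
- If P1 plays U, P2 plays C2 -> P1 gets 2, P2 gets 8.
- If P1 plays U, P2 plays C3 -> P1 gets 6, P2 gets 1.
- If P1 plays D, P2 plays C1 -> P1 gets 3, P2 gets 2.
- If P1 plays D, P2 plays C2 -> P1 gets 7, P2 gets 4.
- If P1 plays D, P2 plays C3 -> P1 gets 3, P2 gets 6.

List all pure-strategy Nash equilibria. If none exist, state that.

There is no pure-strategy Nash equilibrium.

(U, C1): P1 can switch to D (1 → 3). Not NE.
(U, C2): P1 can switch to D (2 → 7). Not NE.
(U, C3): P2 can switch to C1 (1 → 7). Not NE.
(D, C1): P2 can switch to C2 (2 → 4). Not NE.
(D, C2): P2 can switch to C3 (4 → 6). Not NE.
(D, C3): P1 can switch to U (3 → 6). Not NE.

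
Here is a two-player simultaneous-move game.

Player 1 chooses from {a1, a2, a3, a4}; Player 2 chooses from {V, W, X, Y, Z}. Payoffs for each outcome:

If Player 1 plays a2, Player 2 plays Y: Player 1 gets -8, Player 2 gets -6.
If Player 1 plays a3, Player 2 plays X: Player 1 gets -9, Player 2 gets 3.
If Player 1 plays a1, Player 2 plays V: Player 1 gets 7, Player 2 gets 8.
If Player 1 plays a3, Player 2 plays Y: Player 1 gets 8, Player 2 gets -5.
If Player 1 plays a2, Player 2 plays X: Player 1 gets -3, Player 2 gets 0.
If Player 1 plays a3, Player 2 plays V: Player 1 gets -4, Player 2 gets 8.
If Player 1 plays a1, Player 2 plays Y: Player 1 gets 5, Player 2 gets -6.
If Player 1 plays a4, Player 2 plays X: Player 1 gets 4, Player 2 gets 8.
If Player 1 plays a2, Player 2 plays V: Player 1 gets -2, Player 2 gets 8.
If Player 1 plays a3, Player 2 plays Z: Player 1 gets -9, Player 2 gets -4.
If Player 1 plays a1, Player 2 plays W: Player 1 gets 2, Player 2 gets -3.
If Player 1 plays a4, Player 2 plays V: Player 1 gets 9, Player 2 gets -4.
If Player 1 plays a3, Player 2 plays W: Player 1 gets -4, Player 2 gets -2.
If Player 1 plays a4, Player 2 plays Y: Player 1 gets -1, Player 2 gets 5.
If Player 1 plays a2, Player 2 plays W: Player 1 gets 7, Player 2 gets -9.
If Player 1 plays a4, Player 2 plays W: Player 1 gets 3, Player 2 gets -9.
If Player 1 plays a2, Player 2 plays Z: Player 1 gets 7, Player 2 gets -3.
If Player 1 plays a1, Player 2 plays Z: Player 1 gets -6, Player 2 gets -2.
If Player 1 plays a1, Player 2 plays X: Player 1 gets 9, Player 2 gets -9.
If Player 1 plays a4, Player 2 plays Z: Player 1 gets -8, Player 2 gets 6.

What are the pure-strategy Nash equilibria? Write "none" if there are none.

Mark each player's best response to every combination of opponents' strategies; a profile where every player is best-responding is a pure Nash equilibrium.
Player 1 against V: payoffs 7, -2, -4, 9 → best response a4.
Player 1 against W: payoffs 2, 7, -4, 3 → best response a2.
Player 1 against X: payoffs 9, -3, -9, 4 → best response a1.
Player 1 against Y: payoffs 5, -8, 8, -1 → best response a3.
Player 1 against Z: payoffs -6, 7, -9, -8 → best response a2.
Player 2 against a1: payoffs 8, -3, -9, -6, -2 → best response V.
Player 2 against a2: payoffs 8, -9, 0, -6, -3 → best response V.
Player 2 against a3: payoffs 8, -2, 3, -5, -4 → best response V.
Player 2 against a4: payoffs -4, -9, 8, 5, 6 → best response X.
No profile is a mutual best response for all players.

There is no pure-strategy Nash equilibrium.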